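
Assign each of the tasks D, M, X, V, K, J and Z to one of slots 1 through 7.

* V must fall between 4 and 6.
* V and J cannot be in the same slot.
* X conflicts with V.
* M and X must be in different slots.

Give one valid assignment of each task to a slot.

Z -> 1, X -> 2, M -> 1, D -> 1, V -> 4, J -> 1, K -> 1

Checking: V(4) != J(1); M(1) != X(2); X(2) != V(4); V=4 in [4,6].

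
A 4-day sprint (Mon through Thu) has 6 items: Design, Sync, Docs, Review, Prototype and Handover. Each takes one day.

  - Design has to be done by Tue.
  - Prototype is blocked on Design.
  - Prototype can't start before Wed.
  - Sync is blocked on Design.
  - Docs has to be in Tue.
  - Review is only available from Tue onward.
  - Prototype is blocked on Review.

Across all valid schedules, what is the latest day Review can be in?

Review is available from Tue; downstream work caps Review at Wed.
Review at Wed is achievable: Docs=Tue, Review=Wed, Handover=Mon, Sync=Tue, Prototype=Thu, Design=Mon.

Wed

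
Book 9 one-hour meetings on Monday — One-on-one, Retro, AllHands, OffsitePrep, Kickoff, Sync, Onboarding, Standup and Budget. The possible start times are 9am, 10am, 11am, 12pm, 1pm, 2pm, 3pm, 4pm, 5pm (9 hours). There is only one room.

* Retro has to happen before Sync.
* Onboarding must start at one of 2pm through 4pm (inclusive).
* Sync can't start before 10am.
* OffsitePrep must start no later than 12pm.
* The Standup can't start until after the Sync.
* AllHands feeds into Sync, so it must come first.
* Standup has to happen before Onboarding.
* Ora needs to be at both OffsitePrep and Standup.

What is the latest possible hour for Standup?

Precedence pushes Standup to at least 11am; downstream work caps Standup at 3pm.
Standup at 3pm is achievable: AllHands in 11am; Retro in 10am; Onboarding in 4pm; Sync in 12pm; Kickoff in 2pm; One-on-one in 1pm; Standup in 3pm; OffsitePrep in 9am; Budget in 5pm.

3pm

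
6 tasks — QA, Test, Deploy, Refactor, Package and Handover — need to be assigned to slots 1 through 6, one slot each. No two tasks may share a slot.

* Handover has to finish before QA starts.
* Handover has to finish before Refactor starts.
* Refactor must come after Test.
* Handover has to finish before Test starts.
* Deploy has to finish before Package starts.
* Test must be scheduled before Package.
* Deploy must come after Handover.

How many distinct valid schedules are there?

Splitting on QA: it can be 2 (5), 3 (5), 4 (5), 5 (5), 6 (5). Listing each branch's schedules as (Test, Deploy, Refactor, Package, Handover):
QA=2: (3,4,5,6,1) (3,4,6,5,1) (3,5,4,6,1) (4,3,5,6,1) (4,3,6,5,1) — 5.
QA=3: (2,4,5,6,1) (2,4,6,5,1) (2,5,4,6,1) (4,2,5,6,1) (4,2,6,5,1) — 5.
QA=4: (2,3,5,6,1) (2,3,6,5,1) (2,5,3,6,1) (3,2,5,6,1) (3,2,6,5,1) — 5.
QA=5: (2,3,4,6,1) (2,3,6,4,1) (2,4,3,6,1) (3,2,4,6,1) (3,2,6,4,1) — 5.
QA=6: (2,3,4,5,1) (2,3,5,4,1) (2,4,3,5,1) (3,2,4,5,1) (3,2,5,4,1) — 5.
Summing: 5 + 5 + 5 + 5 + 5 = 25.

25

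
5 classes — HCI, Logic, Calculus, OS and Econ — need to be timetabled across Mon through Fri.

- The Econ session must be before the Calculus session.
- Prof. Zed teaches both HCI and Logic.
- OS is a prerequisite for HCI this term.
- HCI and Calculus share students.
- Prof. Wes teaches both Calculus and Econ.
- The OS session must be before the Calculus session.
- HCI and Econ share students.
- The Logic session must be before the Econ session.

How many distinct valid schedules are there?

Splitting on HCI: it can be Tue (4), Wed (8), Thu (11), Fri (11). Listing each branch's schedules as (Logic, Calculus, OS, Econ):
HCI=Tue: (Mon,Thu,Mon,Wed) (Mon,Fri,Mon,Wed) (Mon,Fri,Mon,Thu) (Wed,Fri,Mon,Thu) — 4.
HCI=Wed: (Mon,Thu,Mon,Tue) (Mon,Thu,Tue,Tue) (Mon,Fri,Mon,Tue) (Mon,Fri,Mon,Thu) (Mon,Fri,Tue,Tue) (Mon,Fri,Tue,Thu) (Tue,Fri,Mon,Thu) (Tue,Fri,Tue,Thu) — 8.
HCI=Thu: (Mon,Wed,Mon,Tue) (Mon,Wed,Tue,Tue) (Mon,Fri,Mon,Tue) (Mon,Fri,Mon,Wed) (Mon,Fri,Tue,Tue) (Mon,Fri,Tue,Wed) (Mon,Fri,Wed,Tue) (Mon,Fri,Wed,Wed) (Tue,Fri,Mon,Wed) (Tue,Fri,Tue,Wed) (Tue,Fri,Wed,Wed) — 11.
HCI=Fri: (Mon,Wed,Mon,Tue) (Mon,Wed,Tue,Tue) (Mon,Thu,Mon,Tue) (Mon,Thu,Mon,Wed) (Mon,Thu,Tue,Tue) (Mon,Thu,Tue,Wed) (Mon,Thu,Wed,Tue) (Mon,Thu,Wed,Wed) (Tue,Thu,Mon,Wed) (Tue,Thu,Tue,Wed) (Tue,Thu,Wed,Wed) — 11.
Summing: 4 + 8 + 11 + 11 = 34.

34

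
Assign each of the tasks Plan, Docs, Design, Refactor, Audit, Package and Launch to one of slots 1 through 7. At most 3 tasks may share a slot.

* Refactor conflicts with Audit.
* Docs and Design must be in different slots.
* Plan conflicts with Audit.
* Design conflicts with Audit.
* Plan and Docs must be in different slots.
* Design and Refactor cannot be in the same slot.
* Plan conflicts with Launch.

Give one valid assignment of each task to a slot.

Package in 1, Refactor in 2, Plan in 1, Design in 1, Docs in 2, Launch in 2, Audit in 3

Checking: Design(1) != Refactor(2); Refactor(2) != Audit(3); Plan(1) != Docs(2); Plan(1) != Launch(2); Design(1) != Audit(3); Plan(1) != Audit(3); Docs(2) != Design(1); max 3 per slot (cap 3).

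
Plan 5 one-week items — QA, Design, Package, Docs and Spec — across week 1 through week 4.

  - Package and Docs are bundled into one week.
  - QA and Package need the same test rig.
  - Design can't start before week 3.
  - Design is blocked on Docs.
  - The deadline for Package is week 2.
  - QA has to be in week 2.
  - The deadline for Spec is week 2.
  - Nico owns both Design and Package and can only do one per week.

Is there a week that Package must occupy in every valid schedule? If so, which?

week 1

Package's window is week 1–week 2.
QA is fixed at week 2, and Package can't share a week with QA.
So Package must be week 1.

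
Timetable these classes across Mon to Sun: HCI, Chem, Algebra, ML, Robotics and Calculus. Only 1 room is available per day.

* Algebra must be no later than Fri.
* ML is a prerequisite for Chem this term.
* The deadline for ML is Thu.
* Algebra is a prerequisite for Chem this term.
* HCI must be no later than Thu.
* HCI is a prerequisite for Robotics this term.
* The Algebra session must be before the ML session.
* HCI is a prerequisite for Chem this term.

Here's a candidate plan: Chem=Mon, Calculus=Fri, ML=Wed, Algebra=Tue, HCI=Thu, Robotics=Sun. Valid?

No. HCI is a prerequisite for Chem this term is not satisfied.

HCI must be no later than Thu — holds.
The deadline for ML is Thu — holds.
The Algebra session must be before the ML session — holds.
HCI is a prerequisite for Robotics this term — holds.
Algebra must be no later than Fri — holds.
Only 1 room is available per day — holds.
Algebra is a prerequisite for Chem this term — violated.
HCI is a prerequisite for Chem this term — violated.
ML is a prerequisite for Chem this term — violated.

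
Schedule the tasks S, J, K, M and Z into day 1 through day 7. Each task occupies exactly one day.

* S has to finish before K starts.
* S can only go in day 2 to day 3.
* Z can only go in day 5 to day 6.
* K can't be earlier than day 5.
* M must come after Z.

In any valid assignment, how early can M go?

day 6

Precedence pushes M to at least day 6.
M at day 6 is achievable: K -> day 5, J -> day 1, Z -> day 5, S -> day 2, M -> day 6.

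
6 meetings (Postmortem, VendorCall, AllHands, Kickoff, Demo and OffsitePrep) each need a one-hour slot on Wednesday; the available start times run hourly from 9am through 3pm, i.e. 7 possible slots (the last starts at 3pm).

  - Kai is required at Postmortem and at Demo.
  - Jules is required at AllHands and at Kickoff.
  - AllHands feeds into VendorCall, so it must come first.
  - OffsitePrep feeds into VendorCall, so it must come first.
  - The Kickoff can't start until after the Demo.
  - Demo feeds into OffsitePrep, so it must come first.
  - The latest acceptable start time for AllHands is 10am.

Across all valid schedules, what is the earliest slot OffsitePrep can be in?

Precedence pushes OffsitePrep to at least 10am; downstream work caps OffsitePrep at 2pm.
OffsitePrep at 10am is achievable: Postmortem -> 10am, Kickoff -> 10am, VendorCall -> 11am, Demo -> 9am, OffsitePrep -> 10am, AllHands -> 9am.

10am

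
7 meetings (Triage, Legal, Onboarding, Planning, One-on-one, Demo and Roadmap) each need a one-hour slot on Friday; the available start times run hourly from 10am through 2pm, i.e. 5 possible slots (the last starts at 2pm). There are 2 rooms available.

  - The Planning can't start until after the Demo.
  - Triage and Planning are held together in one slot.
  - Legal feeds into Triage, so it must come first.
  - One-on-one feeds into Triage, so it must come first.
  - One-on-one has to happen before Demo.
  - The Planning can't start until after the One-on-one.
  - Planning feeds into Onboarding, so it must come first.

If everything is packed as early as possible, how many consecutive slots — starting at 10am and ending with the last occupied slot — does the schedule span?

4

The precedence chain requires at least 4 distinct slots.
With at most 2 per slot and 7 meetings, at least 4 slots are needed.
4 works (last occupied slot: 1pm): for example Triage in 12pm, Demo in 11am, One-on-one in 10am, Legal in 10am, Roadmap in 11am, Onboarding in 1pm, Planning in 12pm.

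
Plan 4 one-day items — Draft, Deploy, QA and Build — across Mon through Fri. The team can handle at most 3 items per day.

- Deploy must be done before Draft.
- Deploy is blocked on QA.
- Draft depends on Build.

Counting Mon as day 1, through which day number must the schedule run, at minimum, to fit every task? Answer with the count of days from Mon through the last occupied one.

The precedence chain requires at least 3 distinct days.
With at most 3 per day and 4 tasks, at least 2 days are needed.
3 works (last occupied day: Wed): for example Deploy -> Tue, Draft -> Wed, QA -> Mon, Build -> Mon.

3 days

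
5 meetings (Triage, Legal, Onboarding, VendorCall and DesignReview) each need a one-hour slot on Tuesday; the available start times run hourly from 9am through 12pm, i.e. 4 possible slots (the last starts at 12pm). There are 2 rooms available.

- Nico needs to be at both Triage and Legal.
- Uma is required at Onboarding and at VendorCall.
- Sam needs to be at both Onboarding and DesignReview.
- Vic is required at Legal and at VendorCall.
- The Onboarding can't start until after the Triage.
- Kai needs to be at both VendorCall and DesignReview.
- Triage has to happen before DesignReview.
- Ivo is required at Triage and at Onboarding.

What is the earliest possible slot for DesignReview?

10am

Precedence pushes DesignReview to at least 10am.
DesignReview at 10am is achievable: VendorCall=9am; Triage=9am; Onboarding=11am; Legal=10am; DesignReview=10am.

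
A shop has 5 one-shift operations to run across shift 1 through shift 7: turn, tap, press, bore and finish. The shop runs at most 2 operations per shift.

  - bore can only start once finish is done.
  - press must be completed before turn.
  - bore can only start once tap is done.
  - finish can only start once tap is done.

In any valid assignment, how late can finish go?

Precedence pushes finish to at least shift 2; downstream work caps finish at shift 6.
finish at shift 6 is achievable: turn=shift 2, bore=shift 7, press=shift 1, finish=shift 6, tap=shift 1.

shift 6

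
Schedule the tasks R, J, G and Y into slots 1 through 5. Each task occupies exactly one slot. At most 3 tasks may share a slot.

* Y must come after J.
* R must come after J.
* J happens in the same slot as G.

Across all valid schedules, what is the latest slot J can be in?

4

Downstream work caps J at 4.
J at 4 is achievable: R -> 5; G -> 4; J -> 4; Y -> 5.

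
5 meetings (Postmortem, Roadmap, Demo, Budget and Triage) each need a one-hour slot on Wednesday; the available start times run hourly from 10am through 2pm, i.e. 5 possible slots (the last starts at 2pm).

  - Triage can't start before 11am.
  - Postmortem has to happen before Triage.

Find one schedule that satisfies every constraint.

Demo in 10am; Roadmap in 10am; Triage in 11am; Postmortem in 10am; Budget in 10am

Checking: Postmortem(10am) before Triage(11am); Triage=11am in [11am,2pm].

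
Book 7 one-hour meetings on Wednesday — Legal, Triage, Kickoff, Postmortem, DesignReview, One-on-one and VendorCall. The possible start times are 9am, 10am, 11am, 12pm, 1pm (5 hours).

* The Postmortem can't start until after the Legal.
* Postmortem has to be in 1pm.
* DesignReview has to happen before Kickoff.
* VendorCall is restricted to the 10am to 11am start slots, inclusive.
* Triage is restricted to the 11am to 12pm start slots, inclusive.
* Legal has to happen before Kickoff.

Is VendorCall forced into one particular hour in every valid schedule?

No

VendorCall can be 10am (e.g. Legal in 9am, One-on-one in 9am, DesignReview in 9am, VendorCall in 10am, Triage in 11am, Kickoff in 10am, Postmortem in 1pm) or 11am (e.g. Kickoff=10am, One-on-one=9am, Triage=11am, VendorCall=11am, DesignReview=9am, Postmortem=1pm, Legal=9am).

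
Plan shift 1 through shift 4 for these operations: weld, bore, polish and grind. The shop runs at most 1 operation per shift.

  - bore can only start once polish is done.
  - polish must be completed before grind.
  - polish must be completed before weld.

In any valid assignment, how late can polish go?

Downstream work caps polish at shift 3.
polish at shift 1 is achievable: grind=shift 4, weld=shift 2, polish=shift 1, bore=shift 3.
Nothing later works — the capacity limit rule out every shift after shift 1.

shift 1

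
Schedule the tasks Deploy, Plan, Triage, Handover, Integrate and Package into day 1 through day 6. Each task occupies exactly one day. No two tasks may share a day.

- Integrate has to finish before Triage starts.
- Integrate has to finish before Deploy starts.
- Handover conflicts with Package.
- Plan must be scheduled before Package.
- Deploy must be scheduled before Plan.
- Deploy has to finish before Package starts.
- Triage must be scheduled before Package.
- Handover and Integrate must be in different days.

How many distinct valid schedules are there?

18

Splitting on Deploy: it can be day 2 (8), day 3 (7), day 4 (3). Listing each branch's schedules as (Plan, Triage, Handover, Integrate, Package) by day number:
Deploy=day 2: (3,4,5,1,6) (3,4,6,1,5) (3,5,4,1,6) (4,3,5,1,6) (4,3,6,1,5) (4,5,3,1,6) (5,3,4,1,6) (5,4,3,1,6) — 8.
Deploy=day 3: (4,2,5,1,6) (4,2,6,1,5) (4,5,1,2,6) (4,5,2,1,6) (5,2,4,1,6) (5,4,1,2,6) (5,4,2,1,6) — 7.
Deploy=day 4: (5,2,3,1,6) (5,3,1,2,6) (5,3,2,1,6) — 3.
Summing: 8 + 7 + 3 = 18.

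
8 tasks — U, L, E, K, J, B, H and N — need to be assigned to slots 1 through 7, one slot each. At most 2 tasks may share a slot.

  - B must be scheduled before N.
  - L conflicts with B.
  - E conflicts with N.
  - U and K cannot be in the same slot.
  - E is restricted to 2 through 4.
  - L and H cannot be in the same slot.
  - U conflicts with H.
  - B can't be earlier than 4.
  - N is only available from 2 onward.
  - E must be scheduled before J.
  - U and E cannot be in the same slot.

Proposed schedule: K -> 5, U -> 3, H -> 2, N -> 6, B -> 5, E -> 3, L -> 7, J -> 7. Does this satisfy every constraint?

E is restricted to 2 through 4 — holds.
B must be scheduled before N — holds.
N is only available from 2 onward — holds.
L and H cannot be in the same slot — holds.
U and K cannot be in the same slot — holds.
U and E cannot be in the same slot — violated.
B can't be earlier than 4 — holds.
At most 2 tasks may share a slot — holds.
E conflicts with N — holds.
E must be scheduled before J — holds.
U conflicts with H — holds.
L conflicts with B — holds.

No. U and E cannot be in the same slot is not satisfied.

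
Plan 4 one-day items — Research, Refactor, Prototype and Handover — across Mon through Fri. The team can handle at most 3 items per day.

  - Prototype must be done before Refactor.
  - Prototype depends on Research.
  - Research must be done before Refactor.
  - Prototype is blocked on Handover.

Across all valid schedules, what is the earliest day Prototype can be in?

Precedence pushes Prototype to at least Tue; downstream work caps Prototype at Thu.
Prototype at Tue is achievable: Handover=Mon, Prototype=Tue, Research=Mon, Refactor=Wed.

Tue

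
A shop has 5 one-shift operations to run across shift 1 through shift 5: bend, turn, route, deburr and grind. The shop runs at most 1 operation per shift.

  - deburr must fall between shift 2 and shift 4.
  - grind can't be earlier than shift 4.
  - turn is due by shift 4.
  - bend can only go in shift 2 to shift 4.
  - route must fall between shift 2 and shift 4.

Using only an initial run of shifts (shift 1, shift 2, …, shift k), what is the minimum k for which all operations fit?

5 shifts

With at most 1 per shift and 5 operations, at least 5 shifts are needed.
grind can't be placed before shift 4, so the schedule must run through at least shift 4.
5 works (last occupied shift: shift 5): for example bend in shift 2; turn in shift 1; route in shift 3; deburr in shift 4; grind in shift 5.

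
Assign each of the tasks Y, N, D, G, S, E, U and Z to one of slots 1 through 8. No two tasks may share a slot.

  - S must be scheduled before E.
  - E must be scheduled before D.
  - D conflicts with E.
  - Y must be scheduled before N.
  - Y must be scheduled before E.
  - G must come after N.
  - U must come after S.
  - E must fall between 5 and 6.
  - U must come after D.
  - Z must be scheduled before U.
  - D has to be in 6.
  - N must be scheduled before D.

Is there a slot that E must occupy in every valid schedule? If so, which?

E's window is 5–6.
D is fixed at 6, and E can't share a slot with D.
So E must be 5.

5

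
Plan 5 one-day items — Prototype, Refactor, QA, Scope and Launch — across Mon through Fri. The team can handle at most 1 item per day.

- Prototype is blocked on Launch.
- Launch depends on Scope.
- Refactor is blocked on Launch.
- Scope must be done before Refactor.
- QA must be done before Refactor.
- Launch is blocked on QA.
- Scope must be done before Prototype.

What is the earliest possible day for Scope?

Mon

Downstream work caps Scope at Wed.
Scope at Mon is achievable: Launch -> Wed, Scope -> Mon, Prototype -> Fri, Refactor -> Thu, QA -> Tue.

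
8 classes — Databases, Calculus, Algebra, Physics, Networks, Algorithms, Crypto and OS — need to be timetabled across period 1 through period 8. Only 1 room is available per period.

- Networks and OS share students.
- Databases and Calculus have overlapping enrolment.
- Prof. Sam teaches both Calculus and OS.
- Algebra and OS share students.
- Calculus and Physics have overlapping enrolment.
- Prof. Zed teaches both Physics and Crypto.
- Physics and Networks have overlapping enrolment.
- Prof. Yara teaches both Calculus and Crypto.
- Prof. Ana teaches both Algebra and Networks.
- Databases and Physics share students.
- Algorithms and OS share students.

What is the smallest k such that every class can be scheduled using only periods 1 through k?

With at most 1 per period and 8 classes, at least 8 periods are needed.
8 works (last occupied period: period 8): for example Algorithms in period 6, Networks in period 5, Physics in period 4, Calculus in period 2, Crypto in period 7, Databases in period 1, OS in period 8, Algebra in period 3.

8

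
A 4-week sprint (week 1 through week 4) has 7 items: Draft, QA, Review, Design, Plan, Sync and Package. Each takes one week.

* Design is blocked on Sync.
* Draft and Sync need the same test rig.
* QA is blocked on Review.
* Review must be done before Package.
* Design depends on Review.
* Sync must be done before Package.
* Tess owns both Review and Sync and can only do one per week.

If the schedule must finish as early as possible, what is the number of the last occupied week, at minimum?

The precedence chain requires at least 2 distinct weeks.
Could 2 weeks be enough, i.e. nothing placed later than week 2? No: Package must come after Review (at week 1 or later) → {week 2}; Review must come before Package (at week 2 or earlier) → {week 1}; Sync must come before Package (at week 2 or earlier) → {week 1}; Sync can't share with Review (week 1) → nothing is left.
So 2 weeks is not enough.
3 works (last occupied week: week 3): for example Design=week 3, Package=week 3, Review=week 1, QA=week 2, Sync=week 2, Draft=week 1, Plan=week 1.

3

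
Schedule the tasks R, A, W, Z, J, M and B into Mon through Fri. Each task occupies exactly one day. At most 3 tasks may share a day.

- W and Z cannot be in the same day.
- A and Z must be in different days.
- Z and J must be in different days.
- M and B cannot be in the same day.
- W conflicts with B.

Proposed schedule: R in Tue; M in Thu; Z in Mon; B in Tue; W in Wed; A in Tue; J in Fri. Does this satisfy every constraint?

A and Z must be in different days — holds.
At most 3 tasks may share a day — holds.
Z and J must be in different days — holds.
W and Z cannot be in the same day — holds.
W conflicts with B — holds.
M and B cannot be in the same day — holds.

Yes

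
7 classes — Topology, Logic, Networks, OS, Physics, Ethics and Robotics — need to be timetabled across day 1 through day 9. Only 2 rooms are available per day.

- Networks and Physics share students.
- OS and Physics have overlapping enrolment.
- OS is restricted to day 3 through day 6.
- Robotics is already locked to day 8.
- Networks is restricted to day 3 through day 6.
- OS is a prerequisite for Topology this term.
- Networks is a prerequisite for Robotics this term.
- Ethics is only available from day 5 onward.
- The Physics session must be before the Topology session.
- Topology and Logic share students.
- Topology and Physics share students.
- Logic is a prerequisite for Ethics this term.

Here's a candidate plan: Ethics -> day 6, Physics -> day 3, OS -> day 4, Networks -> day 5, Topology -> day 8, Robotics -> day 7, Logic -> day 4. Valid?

Networks is a prerequisite for Robotics this term — holds.
The Physics session must be before the Topology session — holds.
Robotics is already locked to day 8 — violated.
Networks is restricted to day 3 through day 6 — holds.
Topology and Logic share students — holds.
OS is restricted to day 3 through day 6 — holds.
OS and Physics have overlapping enrolment — holds.
Topology and Physics share students — holds.
OS is a prerequisite for Topology this term — holds.
Ethics is only available from day 5 onward — holds.
Only 2 rooms are available per day — holds.
Networks and Physics share students — holds.
Logic is a prerequisite for Ethics this term — holds.

Invalid. Robotics is already locked to day 8.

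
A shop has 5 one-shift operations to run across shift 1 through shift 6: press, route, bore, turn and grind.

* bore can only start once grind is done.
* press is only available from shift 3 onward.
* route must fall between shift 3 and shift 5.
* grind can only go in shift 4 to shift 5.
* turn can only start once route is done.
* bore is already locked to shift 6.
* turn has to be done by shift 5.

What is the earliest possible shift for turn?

shift 4

Precedence pushes turn to at least shift 4; turn's own window allows nothing later than shift 5.
turn at shift 4 is achievable: press -> shift 3, route -> shift 3, bore -> shift 6, grind -> shift 4, turn -> shift 4.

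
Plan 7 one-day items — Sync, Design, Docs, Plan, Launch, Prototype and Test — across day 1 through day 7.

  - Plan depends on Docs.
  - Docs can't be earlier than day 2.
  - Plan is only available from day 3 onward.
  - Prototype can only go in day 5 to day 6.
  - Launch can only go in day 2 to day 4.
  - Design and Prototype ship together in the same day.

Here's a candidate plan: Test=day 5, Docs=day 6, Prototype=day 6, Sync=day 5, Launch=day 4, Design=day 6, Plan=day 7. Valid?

Yes

Plan is only available from day 3 onward — holds.
Plan depends on Docs — holds.
Docs can't be earlier than day 2 — holds.
Prototype can only go in day 5 to day 6 — holds.
Design and Prototype ship together in the same day — holds.
Launch can only go in day 2 to day 4 — holds.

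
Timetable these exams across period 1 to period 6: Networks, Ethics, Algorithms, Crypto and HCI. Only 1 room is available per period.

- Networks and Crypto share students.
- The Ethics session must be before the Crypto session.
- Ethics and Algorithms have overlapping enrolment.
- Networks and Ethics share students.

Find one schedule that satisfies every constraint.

Crypto in period 2; HCI in period 5; Ethics in period 1; Algorithms in period 4; Networks in period 3

Checking: Ethics(period 1) before Crypto(period 2); Networks(period 3) != Crypto(period 2); Networks(period 3) != Ethics(period 1); Ethics(period 1) != Algorithms(period 4); max 1 per period (cap 1).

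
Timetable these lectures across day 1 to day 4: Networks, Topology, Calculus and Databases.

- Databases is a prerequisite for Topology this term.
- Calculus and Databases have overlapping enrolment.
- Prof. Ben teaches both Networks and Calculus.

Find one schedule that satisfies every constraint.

Networks in day 1, Calculus in day 2, Databases in day 1, Topology in day 2

Checking: Databases(day 1) before Topology(day 2); Calculus(day 2) != Databases(day 1); Networks(day 1) != Calculus(day 2).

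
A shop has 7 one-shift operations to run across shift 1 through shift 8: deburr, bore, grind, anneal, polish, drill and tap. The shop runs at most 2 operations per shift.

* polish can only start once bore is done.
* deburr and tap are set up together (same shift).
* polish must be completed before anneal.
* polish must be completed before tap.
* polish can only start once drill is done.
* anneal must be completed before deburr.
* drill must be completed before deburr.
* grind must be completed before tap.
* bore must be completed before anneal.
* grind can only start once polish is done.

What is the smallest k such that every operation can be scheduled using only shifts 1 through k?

The precedence chain requires at least 4 distinct shifts.
With at most 2 per shift and 7 operations, at least 4 shifts are needed.
4 works (last occupied shift: shift 4): for example grind in shift 3; polish in shift 2; drill in shift 1; deburr in shift 4; tap in shift 4; anneal in shift 3; bore in shift 1.

4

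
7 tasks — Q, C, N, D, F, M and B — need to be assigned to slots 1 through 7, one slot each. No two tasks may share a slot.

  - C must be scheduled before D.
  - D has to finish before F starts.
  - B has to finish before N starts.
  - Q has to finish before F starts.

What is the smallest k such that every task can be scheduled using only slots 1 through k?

The precedence chain requires at least 3 distinct slots.
With at most 1 per slot and 7 tasks, at least 7 slots are needed.
7 works (last occupied slot: 7): for example D in 2, C in 1, Q in 3, N in 6, M in 7, B in 5, F in 4.

7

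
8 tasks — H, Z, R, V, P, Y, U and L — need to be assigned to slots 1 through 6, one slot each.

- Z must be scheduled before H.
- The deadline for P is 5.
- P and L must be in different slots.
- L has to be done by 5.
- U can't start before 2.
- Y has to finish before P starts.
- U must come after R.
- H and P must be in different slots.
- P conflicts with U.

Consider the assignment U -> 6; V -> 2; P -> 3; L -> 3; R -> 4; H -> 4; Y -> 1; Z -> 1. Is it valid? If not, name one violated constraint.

L has to be done by 5 — holds.
P and L must be in different slots — violated.
The deadline for P is 5 — holds.
H and P must be in different slots — holds.
U can't start before 2 — holds.
Y has to finish before P starts — holds.
Z must be scheduled before H — holds.
P conflicts with U — holds.
U must come after R — holds.

No — it violates: P and L must be in different slots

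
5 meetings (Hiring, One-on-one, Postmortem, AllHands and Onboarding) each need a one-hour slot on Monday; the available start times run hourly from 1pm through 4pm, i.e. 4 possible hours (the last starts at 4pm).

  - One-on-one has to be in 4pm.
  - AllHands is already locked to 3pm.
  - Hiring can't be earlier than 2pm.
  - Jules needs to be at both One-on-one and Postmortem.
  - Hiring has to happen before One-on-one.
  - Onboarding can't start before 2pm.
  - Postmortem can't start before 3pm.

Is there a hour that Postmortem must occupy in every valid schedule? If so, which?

3pm

Postmortem's window is 3pm–4pm.
One-on-one is fixed at 4pm, and Postmortem can't share a hour with One-on-one.
So Postmortem must be 3pm.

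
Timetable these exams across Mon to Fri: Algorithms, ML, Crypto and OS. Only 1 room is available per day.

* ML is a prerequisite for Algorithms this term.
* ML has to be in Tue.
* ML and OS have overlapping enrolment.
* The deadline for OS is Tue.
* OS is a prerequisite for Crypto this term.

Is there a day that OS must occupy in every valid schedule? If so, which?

OS's window is Mon–Tue.
ML is fixed at Tue, and OS can't share a day with ML.
So OS must be Mon.

Mon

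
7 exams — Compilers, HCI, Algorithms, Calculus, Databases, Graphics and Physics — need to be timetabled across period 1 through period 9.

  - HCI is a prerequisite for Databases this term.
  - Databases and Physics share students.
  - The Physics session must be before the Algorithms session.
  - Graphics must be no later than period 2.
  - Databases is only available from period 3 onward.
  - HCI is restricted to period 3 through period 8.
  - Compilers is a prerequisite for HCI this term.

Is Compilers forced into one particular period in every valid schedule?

No

Compilers can be period 1 (e.g. Calculus in period 1, Compilers in period 1, Algorithms in period 2, HCI in period 3, Databases in period 4, Graphics in period 1, Physics in period 1) or period 2 (e.g. Physics in period 1; Graphics in period 1; Algorithms in period 2; Calculus in period 1; Compilers in period 2; Databases in period 4; HCI in period 3).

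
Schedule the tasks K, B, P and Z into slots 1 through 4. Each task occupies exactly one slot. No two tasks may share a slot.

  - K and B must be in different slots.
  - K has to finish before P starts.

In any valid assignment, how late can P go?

4

Precedence pushes P to at least 2.
P at 4 is achievable: K -> 1; B -> 2; P -> 4; Z -> 3.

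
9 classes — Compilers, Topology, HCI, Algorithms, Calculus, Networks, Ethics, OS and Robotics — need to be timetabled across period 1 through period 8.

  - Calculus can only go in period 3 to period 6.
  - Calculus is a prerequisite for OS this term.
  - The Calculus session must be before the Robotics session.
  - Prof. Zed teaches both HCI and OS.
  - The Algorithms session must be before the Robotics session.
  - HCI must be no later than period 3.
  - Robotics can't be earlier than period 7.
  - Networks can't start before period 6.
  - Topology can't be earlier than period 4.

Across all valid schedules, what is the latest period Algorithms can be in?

Downstream work caps Algorithms at period 7.
Algorithms at period 7 is achievable: OS in period 4, HCI in period 1, Calculus in period 3, Robotics in period 8, Ethics in period 1, Compilers in period 1, Networks in period 6, Topology in period 4, Algorithms in period 7.

period 7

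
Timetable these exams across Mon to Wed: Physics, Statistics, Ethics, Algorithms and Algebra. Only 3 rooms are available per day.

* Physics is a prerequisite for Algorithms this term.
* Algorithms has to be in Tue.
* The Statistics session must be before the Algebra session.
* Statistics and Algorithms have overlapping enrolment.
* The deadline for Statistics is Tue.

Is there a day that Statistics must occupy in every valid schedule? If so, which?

Statistics's window is Mon–Tue.
Algorithms is fixed at Tue, and Statistics can't share a day with Algorithms.
So Statistics must be Mon.

Mon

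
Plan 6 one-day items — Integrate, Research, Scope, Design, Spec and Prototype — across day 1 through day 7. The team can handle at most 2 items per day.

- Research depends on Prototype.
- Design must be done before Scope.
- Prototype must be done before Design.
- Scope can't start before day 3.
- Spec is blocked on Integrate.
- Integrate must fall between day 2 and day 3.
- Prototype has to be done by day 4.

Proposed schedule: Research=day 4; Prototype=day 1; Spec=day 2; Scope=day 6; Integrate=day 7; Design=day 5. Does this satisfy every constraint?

Research depends on Prototype — holds.
Prototype must be done before Design — holds.
Spec is blocked on Integrate — violated.
Scope can't start before day 3 — holds.
Design must be done before Scope — holds.
The team can handle at most 2 items per day — holds.
Prototype has to be done by day 4 — holds.
Integrate must fall between day 2 and day 3 — violated.

Invalid. Spec is blocked on Integrate.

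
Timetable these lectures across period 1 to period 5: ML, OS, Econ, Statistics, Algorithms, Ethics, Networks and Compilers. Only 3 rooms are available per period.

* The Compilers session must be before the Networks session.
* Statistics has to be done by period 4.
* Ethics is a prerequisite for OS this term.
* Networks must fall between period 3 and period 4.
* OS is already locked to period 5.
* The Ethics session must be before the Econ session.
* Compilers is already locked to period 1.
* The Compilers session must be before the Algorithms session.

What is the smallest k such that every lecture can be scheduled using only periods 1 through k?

The precedence chain requires at least 2 distinct periods.
With at most 3 per period and 8 lectures, at least 3 periods are needed.
OS can't be placed before period 5, so the schedule must run through at least period 5.
5 works (last occupied period: period 5): for example Compilers -> period 1; Networks -> period 3; Algorithms -> period 2; Econ -> period 2; Statistics -> period 1; OS -> period 5; ML -> period 2; Ethics -> period 1.

5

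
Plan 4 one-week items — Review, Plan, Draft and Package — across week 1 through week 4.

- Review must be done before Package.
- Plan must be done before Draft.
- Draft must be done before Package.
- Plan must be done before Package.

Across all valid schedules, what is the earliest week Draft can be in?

week 2

Precedence pushes Draft to at least week 2; downstream work caps Draft at week 3.
Draft at week 2 is achievable: Review in week 1; Plan in week 1; Package in week 3; Draft in week 2.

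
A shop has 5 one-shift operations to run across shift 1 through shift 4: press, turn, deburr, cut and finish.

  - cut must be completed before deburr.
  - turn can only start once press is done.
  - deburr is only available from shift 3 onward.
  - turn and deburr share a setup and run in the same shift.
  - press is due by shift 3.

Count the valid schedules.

52

Splitting on press: it can be shift 1 (20), shift 2 (20), shift 3 (12). Listing each branch's schedules as (turn, deburr, cut, finish) by shift number:
press=shift 1: (3,3,1,1) (3,3,1,2) (3,3,1,3) (3,3,1,4) (3,3,2,1) (3,3,2,2) (3,3,2,3) (3,3,2,4) (4,4,1,1) (4,4,1,2) (4,4,1,3) (4,4,1,4) (4,4,2,1) (4,4,2,2) (4,4,2,3) (4,4,2,4) (4,4,3,1) (4,4,3,2) (4,4,3,3) (4,4,3,4) — 20.
press=shift 2: (3,3,1,1) (3,3,1,2) (3,3,1,3) (3,3,1,4) (3,3,2,1) (3,3,2,2) (3,3,2,3) (3,3,2,4) (4,4,1,1) (4,4,1,2) (4,4,1,3) (4,4,1,4) (4,4,2,1) (4,4,2,2) (4,4,2,3) (4,4,2,4) (4,4,3,1) (4,4,3,2) (4,4,3,3) (4,4,3,4) — 20.
press=shift 3: (4,4,1,1) (4,4,1,2) (4,4,1,3) (4,4,1,4) (4,4,2,1) (4,4,2,2) (4,4,2,3) (4,4,2,4) (4,4,3,1) (4,4,3,2) (4,4,3,3) (4,4,3,4) — 12.
Summing: 20 + 20 + 12 = 52.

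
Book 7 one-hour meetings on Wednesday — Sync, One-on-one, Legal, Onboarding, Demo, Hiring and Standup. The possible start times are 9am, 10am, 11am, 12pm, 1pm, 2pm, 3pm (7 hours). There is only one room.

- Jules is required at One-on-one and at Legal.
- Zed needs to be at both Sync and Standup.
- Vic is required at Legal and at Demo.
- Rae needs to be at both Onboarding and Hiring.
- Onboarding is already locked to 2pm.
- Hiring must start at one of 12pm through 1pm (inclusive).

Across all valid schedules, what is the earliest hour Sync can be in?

9am

Sync at 9am is achievable: Legal -> 11am, Onboarding -> 2pm, Hiring -> 12pm, Sync -> 9am, Standup -> 3pm, One-on-one -> 10am, Demo -> 1pm.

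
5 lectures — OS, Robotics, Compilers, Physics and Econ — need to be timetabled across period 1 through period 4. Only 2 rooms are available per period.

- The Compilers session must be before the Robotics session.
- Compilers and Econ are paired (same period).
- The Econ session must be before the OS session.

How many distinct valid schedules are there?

Splitting on OS: it can be period 2 (8), period 3 (13), period 4 (15). Listing each branch's schedules as (Robotics, Compilers, Physics, Econ) by period number:
OS=period 2: (2,1,3,1) (2,1,4,1) (3,1,2,1) (3,1,3,1) (3,1,4,1) (4,1,2,1) (4,1,3,1) (4,1,4,1) — 8.
OS=period 3: (2,1,2,1) (2,1,3,1) (2,1,4,1) (3,1,2,1) (3,1,4,1) (3,2,1,2) (3,2,4,2) (4,1,2,1) (4,1,3,1) (4,1,4,1) (4,2,1,2) (4,2,3,2) (4,2,4,2) — 13.
OS=period 4: (2,1,2,1) (2,1,3,1) (2,1,4,1) (3,1,2,1) (3,1,3,1) (3,1,4,1) (3,2,1,2) (3,2,3,2) (3,2,4,2) (4,1,2,1) (4,1,3,1) (4,2,1,2) (4,2,3,2) (4,3,1,3) (4,3,2,3) — 15.
Summing: 8 + 13 + 15 = 36.

36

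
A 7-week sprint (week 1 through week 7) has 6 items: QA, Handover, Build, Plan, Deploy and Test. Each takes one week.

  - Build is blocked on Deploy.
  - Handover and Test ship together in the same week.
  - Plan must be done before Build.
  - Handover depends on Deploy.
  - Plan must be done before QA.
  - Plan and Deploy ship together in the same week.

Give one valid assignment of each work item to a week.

Build=week 2; Test=week 2; QA=week 2; Plan=week 1; Handover=week 2; Deploy=week 1

Checking: Deploy(week 1) before Build(week 2); Plan(week 1) before QA(week 2); Deploy(week 1) before Handover(week 2); Plan(week 1) before Build(week 2); Plan = Deploy = week 1; Handover = Test = week 2.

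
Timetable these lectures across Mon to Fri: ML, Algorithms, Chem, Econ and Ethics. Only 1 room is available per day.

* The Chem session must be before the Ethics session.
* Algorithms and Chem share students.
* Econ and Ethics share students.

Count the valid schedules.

60

Splitting on ML: it can be Mon (12), Tue (12), Wed (12), Thu (12), Fri (12). Listing each branch's schedules as (Algorithms, Chem, Econ, Ethics):
ML=Mon: (Tue,Wed,Thu,Fri) (Tue,Wed,Fri,Thu) (Tue,Thu,Wed,Fri) (Wed,Tue,Thu,Fri) (Wed,Tue,Fri,Thu) (Wed,Thu,Tue,Fri) (Thu,Tue,Wed,Fri) (Thu,Tue,Fri,Wed) (Thu,Wed,Tue,Fri) (Fri,Tue,Wed,Thu) (Fri,Tue,Thu,Wed) (Fri,Wed,Tue,Thu) — 12.
ML=Tue: (Mon,Wed,Thu,Fri) (Mon,Wed,Fri,Thu) (Mon,Thu,Wed,Fri) (Wed,Mon,Thu,Fri) (Wed,Mon,Fri,Thu) (Wed,Thu,Mon,Fri) (Thu,Mon,Wed,Fri) (Thu,Mon,Fri,Wed) (Thu,Wed,Mon,Fri) (Fri,Mon,Wed,Thu) (Fri,Mon,Thu,Wed) (Fri,Wed,Mon,Thu) — 12.
ML=Wed: (Mon,Tue,Thu,Fri) (Mon,Tue,Fri,Thu) (Mon,Thu,Tue,Fri) (Tue,Mon,Thu,Fri) (Tue,Mon,Fri,Thu) (Tue,Thu,Mon,Fri) (Thu,Mon,Tue,Fri) (Thu,Mon,Fri,Tue) (Thu,Tue,Mon,Fri) (Fri,Mon,Tue,Thu) (Fri,Mon,Thu,Tue) (Fri,Tue,Mon,Thu) — 12.
ML=Thu: (Mon,Tue,Wed,Fri) (Mon,Tue,Fri,Wed) (Mon,Wed,Tue,Fri) (Tue,Mon,Wed,Fri) (Tue,Mon,Fri,Wed) (Tue,Wed,Mon,Fri) (Wed,Mon,Tue,Fri) (Wed,Mon,Fri,Tue) (Wed,Tue,Mon,Fri) (Fri,Mon,Tue,Wed) (Fri,Mon,Wed,Tue) (Fri,Tue,Mon,Wed) — 12.
ML=Fri: (Mon,Tue,Wed,Thu) (Mon,Tue,Thu,Wed) (Mon,Wed,Tue,Thu) (Tue,Mon,Wed,Thu) (Tue,Mon,Thu,Wed) (Tue,Wed,Mon,Thu) (Wed,Mon,Tue,Thu) (Wed,Mon,Thu,Tue) (Wed,Tue,Mon,Thu) (Thu,Mon,Tue,Wed) (Thu,Mon,Wed,Tue) (Thu,Tue,Mon,Wed) — 12.
Summing: 12 + 12 + 12 + 12 + 12 = 60.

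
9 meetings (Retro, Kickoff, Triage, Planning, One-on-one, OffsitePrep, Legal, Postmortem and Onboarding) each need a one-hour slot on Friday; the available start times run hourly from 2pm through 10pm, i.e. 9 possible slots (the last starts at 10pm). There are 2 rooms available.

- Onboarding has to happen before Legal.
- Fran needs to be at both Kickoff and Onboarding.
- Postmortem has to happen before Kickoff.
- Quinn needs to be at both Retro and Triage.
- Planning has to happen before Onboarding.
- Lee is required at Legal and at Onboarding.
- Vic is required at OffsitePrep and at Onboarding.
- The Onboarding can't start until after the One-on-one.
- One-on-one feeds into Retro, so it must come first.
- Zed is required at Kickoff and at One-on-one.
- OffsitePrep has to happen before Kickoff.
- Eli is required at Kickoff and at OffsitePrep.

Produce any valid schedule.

Kickoff in 5pm; One-on-one in 2pm; Triage in 6pm; Planning in 2pm; Onboarding in 3pm; OffsitePrep in 4pm; Legal in 5pm; Retro in 3pm; Postmortem in 4pm

Checking: Postmortem(4pm) before Kickoff(5pm); One-on-one(2pm) before Onboarding(3pm); Planning(2pm) before Onboarding(3pm); Onboarding(3pm) before Legal(5pm); OffsitePrep(4pm) before Kickoff(5pm); One-on-one(2pm) before Retro(3pm); OffsitePrep(4pm) != Onboarding(3pm); Legal(5pm) != Onboarding(3pm); Kickoff(5pm) != OffsitePrep(4pm); Kickoff(5pm) != Onboarding(3pm); Retro(3pm) != Triage(6pm); Kickoff(5pm) != One-on-one(2pm); max 2 per slot (cap 2).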